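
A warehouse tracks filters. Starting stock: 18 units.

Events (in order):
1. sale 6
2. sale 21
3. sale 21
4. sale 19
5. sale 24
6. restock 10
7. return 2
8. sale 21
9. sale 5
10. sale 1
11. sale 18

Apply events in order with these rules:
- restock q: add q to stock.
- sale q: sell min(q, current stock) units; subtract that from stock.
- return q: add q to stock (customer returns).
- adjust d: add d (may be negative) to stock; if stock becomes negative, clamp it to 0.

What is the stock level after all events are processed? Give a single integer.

Processing events:
Start: stock = 18
  Event 1 (sale 6): sell min(6,18)=6. stock: 18 - 6 = 12. total_sold = 6
  Event 2 (sale 21): sell min(21,12)=12. stock: 12 - 12 = 0. total_sold = 18
  Event 3 (sale 21): sell min(21,0)=0. stock: 0 - 0 = 0. total_sold = 18
  Event 4 (sale 19): sell min(19,0)=0. stock: 0 - 0 = 0. total_sold = 18
  Event 5 (sale 24): sell min(24,0)=0. stock: 0 - 0 = 0. total_sold = 18
  Event 6 (restock 10): 0 + 10 = 10
  Event 7 (return 2): 10 + 2 = 12
  Event 8 (sale 21): sell min(21,12)=12. stock: 12 - 12 = 0. total_sold = 30
  Event 9 (sale 5): sell min(5,0)=0. stock: 0 - 0 = 0. total_sold = 30
  Event 10 (sale 1): sell min(1,0)=0. stock: 0 - 0 = 0. total_sold = 30
  Event 11 (sale 18): sell min(18,0)=0. stock: 0 - 0 = 0. total_sold = 30
Final: stock = 0, total_sold = 30

Answer: 0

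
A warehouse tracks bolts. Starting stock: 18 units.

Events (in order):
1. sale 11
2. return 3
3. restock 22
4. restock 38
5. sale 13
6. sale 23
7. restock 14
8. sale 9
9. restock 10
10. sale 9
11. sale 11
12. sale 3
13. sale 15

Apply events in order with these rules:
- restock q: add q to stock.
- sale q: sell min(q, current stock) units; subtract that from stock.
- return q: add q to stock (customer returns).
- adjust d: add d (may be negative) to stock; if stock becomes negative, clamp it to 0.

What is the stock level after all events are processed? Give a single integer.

Processing events:
Start: stock = 18
  Event 1 (sale 11): sell min(11,18)=11. stock: 18 - 11 = 7. total_sold = 11
  Event 2 (return 3): 7 + 3 = 10
  Event 3 (restock 22): 10 + 22 = 32
  Event 4 (restock 38): 32 + 38 = 70
  Event 5 (sale 13): sell min(13,70)=13. stock: 70 - 13 = 57. total_sold = 24
  Event 6 (sale 23): sell min(23,57)=23. stock: 57 - 23 = 34. total_sold = 47
  Event 7 (restock 14): 34 + 14 = 48
  Event 8 (sale 9): sell min(9,48)=9. stock: 48 - 9 = 39. total_sold = 56
  Event 9 (restock 10): 39 + 10 = 49
  Event 10 (sale 9): sell min(9,49)=9. stock: 49 - 9 = 40. total_sold = 65
  Event 11 (sale 11): sell min(11,40)=11. stock: 40 - 11 = 29. total_sold = 76
  Event 12 (sale 3): sell min(3,29)=3. stock: 29 - 3 = 26. total_sold = 79
  Event 13 (sale 15): sell min(15,26)=15. stock: 26 - 15 = 11. total_sold = 94
Final: stock = 11, total_sold = 94

Answer: 11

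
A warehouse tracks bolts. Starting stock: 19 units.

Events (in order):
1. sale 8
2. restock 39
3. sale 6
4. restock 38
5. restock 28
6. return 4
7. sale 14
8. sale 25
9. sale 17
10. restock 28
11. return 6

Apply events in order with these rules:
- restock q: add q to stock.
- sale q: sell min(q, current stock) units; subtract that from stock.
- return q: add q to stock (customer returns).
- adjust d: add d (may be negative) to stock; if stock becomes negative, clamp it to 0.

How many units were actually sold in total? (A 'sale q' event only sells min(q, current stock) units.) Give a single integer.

Processing events:
Start: stock = 19
  Event 1 (sale 8): sell min(8,19)=8. stock: 19 - 8 = 11. total_sold = 8
  Event 2 (restock 39): 11 + 39 = 50
  Event 3 (sale 6): sell min(6,50)=6. stock: 50 - 6 = 44. total_sold = 14
  Event 4 (restock 38): 44 + 38 = 82
  Event 5 (restock 28): 82 + 28 = 110
  Event 6 (return 4): 110 + 4 = 114
  Event 7 (sale 14): sell min(14,114)=14. stock: 114 - 14 = 100. total_sold = 28
  Event 8 (sale 25): sell min(25,100)=25. stock: 100 - 25 = 75. total_sold = 53
  Event 9 (sale 17): sell min(17,75)=17. stock: 75 - 17 = 58. total_sold = 70
  Event 10 (restock 28): 58 + 28 = 86
  Event 11 (return 6): 86 + 6 = 92
Final: stock = 92, total_sold = 70

Answer: 70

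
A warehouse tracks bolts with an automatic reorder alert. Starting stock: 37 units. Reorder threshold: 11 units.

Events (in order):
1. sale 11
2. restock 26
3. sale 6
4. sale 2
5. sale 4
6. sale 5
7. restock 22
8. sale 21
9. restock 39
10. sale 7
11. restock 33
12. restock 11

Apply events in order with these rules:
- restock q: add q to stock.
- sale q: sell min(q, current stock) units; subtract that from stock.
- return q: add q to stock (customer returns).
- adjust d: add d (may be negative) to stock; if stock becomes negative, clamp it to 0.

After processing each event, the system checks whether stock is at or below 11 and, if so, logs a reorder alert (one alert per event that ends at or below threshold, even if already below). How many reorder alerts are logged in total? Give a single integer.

Processing events:
Start: stock = 37
  Event 1 (sale 11): sell min(11,37)=11. stock: 37 - 11 = 26. total_sold = 11
  Event 2 (restock 26): 26 + 26 = 52
  Event 3 (sale 6): sell min(6,52)=6. stock: 52 - 6 = 46. total_sold = 17
  Event 4 (sale 2): sell min(2,46)=2. stock: 46 - 2 = 44. total_sold = 19
  Event 5 (sale 4): sell min(4,44)=4. stock: 44 - 4 = 40. total_sold = 23
  Event 6 (sale 5): sell min(5,40)=5. stock: 40 - 5 = 35. total_sold = 28
  Event 7 (restock 22): 35 + 22 = 57
  Event 8 (sale 21): sell min(21,57)=21. stock: 57 - 21 = 36. total_sold = 49
  Event 9 (restock 39): 36 + 39 = 75
  Event 10 (sale 7): sell min(7,75)=7. stock: 75 - 7 = 68. total_sold = 56
  Event 11 (restock 33): 68 + 33 = 101
  Event 12 (restock 11): 101 + 11 = 112
Final: stock = 112, total_sold = 56

Checking against threshold 11:
  After event 1: stock=26 > 11
  After event 2: stock=52 > 11
  After event 3: stock=46 > 11
  After event 4: stock=44 > 11
  After event 5: stock=40 > 11
  After event 6: stock=35 > 11
  After event 7: stock=57 > 11
  After event 8: stock=36 > 11
  After event 9: stock=75 > 11
  After event 10: stock=68 > 11
  After event 11: stock=101 > 11
  After event 12: stock=112 > 11
Alert events: []. Count = 0

Answer: 0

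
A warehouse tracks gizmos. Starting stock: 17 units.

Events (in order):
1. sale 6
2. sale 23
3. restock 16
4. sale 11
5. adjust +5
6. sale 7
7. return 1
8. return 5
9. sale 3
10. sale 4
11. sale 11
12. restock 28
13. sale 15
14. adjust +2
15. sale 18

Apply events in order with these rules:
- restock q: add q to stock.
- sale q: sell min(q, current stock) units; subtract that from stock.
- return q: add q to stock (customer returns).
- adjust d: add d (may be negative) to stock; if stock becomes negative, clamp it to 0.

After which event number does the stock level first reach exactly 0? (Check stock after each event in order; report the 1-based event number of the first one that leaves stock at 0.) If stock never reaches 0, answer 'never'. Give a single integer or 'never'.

Answer: 2

Derivation:
Processing events:
Start: stock = 17
  Event 1 (sale 6): sell min(6,17)=6. stock: 17 - 6 = 11. total_sold = 6
  Event 2 (sale 23): sell min(23,11)=11. stock: 11 - 11 = 0. total_sold = 17
  Event 3 (restock 16): 0 + 16 = 16
  Event 4 (sale 11): sell min(11,16)=11. stock: 16 - 11 = 5. total_sold = 28
  Event 5 (adjust +5): 5 + 5 = 10
  Event 6 (sale 7): sell min(7,10)=7. stock: 10 - 7 = 3. total_sold = 35
  Event 7 (return 1): 3 + 1 = 4
  Event 8 (return 5): 4 + 5 = 9
  Event 9 (sale 3): sell min(3,9)=3. stock: 9 - 3 = 6. total_sold = 38
  Event 10 (sale 4): sell min(4,6)=4. stock: 6 - 4 = 2. total_sold = 42
  Event 11 (sale 11): sell min(11,2)=2. stock: 2 - 2 = 0. total_sold = 44
  Event 12 (restock 28): 0 + 28 = 28
  Event 13 (sale 15): sell min(15,28)=15. stock: 28 - 15 = 13. total_sold = 59
  Event 14 (adjust +2): 13 + 2 = 15
  Event 15 (sale 18): sell min(18,15)=15. stock: 15 - 15 = 0. total_sold = 74
Final: stock = 0, total_sold = 74

First zero at event 2.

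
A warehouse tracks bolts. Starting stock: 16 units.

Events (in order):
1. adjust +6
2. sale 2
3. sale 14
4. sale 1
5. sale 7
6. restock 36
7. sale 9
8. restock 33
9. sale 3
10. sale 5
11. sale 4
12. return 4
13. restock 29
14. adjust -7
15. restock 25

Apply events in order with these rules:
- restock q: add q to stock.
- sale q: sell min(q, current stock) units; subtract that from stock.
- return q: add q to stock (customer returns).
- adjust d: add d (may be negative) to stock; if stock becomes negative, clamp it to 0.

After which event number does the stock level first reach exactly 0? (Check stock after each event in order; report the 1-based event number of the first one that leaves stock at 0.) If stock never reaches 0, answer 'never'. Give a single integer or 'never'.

Answer: 5

Derivation:
Processing events:
Start: stock = 16
  Event 1 (adjust +6): 16 + 6 = 22
  Event 2 (sale 2): sell min(2,22)=2. stock: 22 - 2 = 20. total_sold = 2
  Event 3 (sale 14): sell min(14,20)=14. stock: 20 - 14 = 6. total_sold = 16
  Event 4 (sale 1): sell min(1,6)=1. stock: 6 - 1 = 5. total_sold = 17
  Event 5 (sale 7): sell min(7,5)=5. stock: 5 - 5 = 0. total_sold = 22
  Event 6 (restock 36): 0 + 36 = 36
  Event 7 (sale 9): sell min(9,36)=9. stock: 36 - 9 = 27. total_sold = 31
  Event 8 (restock 33): 27 + 33 = 60
  Event 9 (sale 3): sell min(3,60)=3. stock: 60 - 3 = 57. total_sold = 34
  Event 10 (sale 5): sell min(5,57)=5. stock: 57 - 5 = 52. total_sold = 39
  Event 11 (sale 4): sell min(4,52)=4. stock: 52 - 4 = 48. total_sold = 43
  Event 12 (return 4): 48 + 4 = 52
  Event 13 (restock 29): 52 + 29 = 81
  Event 14 (adjust -7): 81 + -7 = 74
  Event 15 (restock 25): 74 + 25 = 99
Final: stock = 99, total_sold = 43

First zero at event 5.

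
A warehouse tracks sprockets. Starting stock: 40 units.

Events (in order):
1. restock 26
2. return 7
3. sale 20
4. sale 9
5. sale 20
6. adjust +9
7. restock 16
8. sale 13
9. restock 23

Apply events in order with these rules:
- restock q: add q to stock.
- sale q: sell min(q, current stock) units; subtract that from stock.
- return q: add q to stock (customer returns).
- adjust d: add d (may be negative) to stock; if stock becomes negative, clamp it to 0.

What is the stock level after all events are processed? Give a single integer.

Processing events:
Start: stock = 40
  Event 1 (restock 26): 40 + 26 = 66
  Event 2 (return 7): 66 + 7 = 73
  Event 3 (sale 20): sell min(20,73)=20. stock: 73 - 20 = 53. total_sold = 20
  Event 4 (sale 9): sell min(9,53)=9. stock: 53 - 9 = 44. total_sold = 29
  Event 5 (sale 20): sell min(20,44)=20. stock: 44 - 20 = 24. total_sold = 49
  Event 6 (adjust +9): 24 + 9 = 33
  Event 7 (restock 16): 33 + 16 = 49
  Event 8 (sale 13): sell min(13,49)=13. stock: 49 - 13 = 36. total_sold = 62
  Event 9 (restock 23): 36 + 23 = 59
Final: stock = 59, total_sold = 62

Answer: 59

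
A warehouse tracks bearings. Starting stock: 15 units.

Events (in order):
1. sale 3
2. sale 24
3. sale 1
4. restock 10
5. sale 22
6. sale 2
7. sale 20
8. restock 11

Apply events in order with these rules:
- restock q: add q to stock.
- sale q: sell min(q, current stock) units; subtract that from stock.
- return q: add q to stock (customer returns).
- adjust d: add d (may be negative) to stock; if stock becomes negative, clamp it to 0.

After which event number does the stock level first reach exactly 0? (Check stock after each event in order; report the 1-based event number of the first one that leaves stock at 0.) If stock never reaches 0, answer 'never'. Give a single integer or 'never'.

Answer: 2

Derivation:
Processing events:
Start: stock = 15
  Event 1 (sale 3): sell min(3,15)=3. stock: 15 - 3 = 12. total_sold = 3
  Event 2 (sale 24): sell min(24,12)=12. stock: 12 - 12 = 0. total_sold = 15
  Event 3 (sale 1): sell min(1,0)=0. stock: 0 - 0 = 0. total_sold = 15
  Event 4 (restock 10): 0 + 10 = 10
  Event 5 (sale 22): sell min(22,10)=10. stock: 10 - 10 = 0. total_sold = 25
  Event 6 (sale 2): sell min(2,0)=0. stock: 0 - 0 = 0. total_sold = 25
  Event 7 (sale 20): sell min(20,0)=0. stock: 0 - 0 = 0. total_sold = 25
  Event 8 (restock 11): 0 + 11 = 11
Final: stock = 11, total_sold = 25

First zero at event 2.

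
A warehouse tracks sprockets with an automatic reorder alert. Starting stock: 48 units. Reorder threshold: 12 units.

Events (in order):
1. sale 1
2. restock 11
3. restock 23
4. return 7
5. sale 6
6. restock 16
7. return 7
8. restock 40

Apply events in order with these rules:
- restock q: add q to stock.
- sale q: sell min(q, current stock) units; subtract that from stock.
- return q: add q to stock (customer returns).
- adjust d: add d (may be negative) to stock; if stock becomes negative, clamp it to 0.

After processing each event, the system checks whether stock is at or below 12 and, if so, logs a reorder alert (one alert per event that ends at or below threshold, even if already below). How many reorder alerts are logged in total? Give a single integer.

Answer: 0

Derivation:
Processing events:
Start: stock = 48
  Event 1 (sale 1): sell min(1,48)=1. stock: 48 - 1 = 47. total_sold = 1
  Event 2 (restock 11): 47 + 11 = 58
  Event 3 (restock 23): 58 + 23 = 81
  Event 4 (return 7): 81 + 7 = 88
  Event 5 (sale 6): sell min(6,88)=6. stock: 88 - 6 = 82. total_sold = 7
  Event 6 (restock 16): 82 + 16 = 98
  Event 7 (return 7): 98 + 7 = 105
  Event 8 (restock 40): 105 + 40 = 145
Final: stock = 145, total_sold = 7

Checking against threshold 12:
  After event 1: stock=47 > 12
  After event 2: stock=58 > 12
  After event 3: stock=81 > 12
  After event 4: stock=88 > 12
  After event 5: stock=82 > 12
  After event 6: stock=98 > 12
  After event 7: stock=105 > 12
  After event 8: stock=145 > 12
Alert events: []. Count = 0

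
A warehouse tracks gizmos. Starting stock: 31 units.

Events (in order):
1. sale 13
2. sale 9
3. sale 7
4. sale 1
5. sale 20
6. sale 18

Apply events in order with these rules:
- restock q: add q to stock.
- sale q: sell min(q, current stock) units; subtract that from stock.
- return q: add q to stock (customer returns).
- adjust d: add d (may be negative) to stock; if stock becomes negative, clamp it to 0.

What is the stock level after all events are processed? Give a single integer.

Processing events:
Start: stock = 31
  Event 1 (sale 13): sell min(13,31)=13. stock: 31 - 13 = 18. total_sold = 13
  Event 2 (sale 9): sell min(9,18)=9. stock: 18 - 9 = 9. total_sold = 22
  Event 3 (sale 7): sell min(7,9)=7. stock: 9 - 7 = 2. total_sold = 29
  Event 4 (sale 1): sell min(1,2)=1. stock: 2 - 1 = 1. total_sold = 30
  Event 5 (sale 20): sell min(20,1)=1. stock: 1 - 1 = 0. total_sold = 31
  Event 6 (sale 18): sell min(18,0)=0. stock: 0 - 0 = 0. total_sold = 31
Final: stock = 0, total_sold = 31

Answer: 0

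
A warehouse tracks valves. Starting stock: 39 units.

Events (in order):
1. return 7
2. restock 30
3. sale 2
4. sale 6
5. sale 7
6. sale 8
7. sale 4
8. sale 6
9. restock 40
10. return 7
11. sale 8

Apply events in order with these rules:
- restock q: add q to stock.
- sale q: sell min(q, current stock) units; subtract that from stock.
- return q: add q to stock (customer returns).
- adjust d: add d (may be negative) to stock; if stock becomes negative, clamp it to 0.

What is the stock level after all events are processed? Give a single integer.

Processing events:
Start: stock = 39
  Event 1 (return 7): 39 + 7 = 46
  Event 2 (restock 30): 46 + 30 = 76
  Event 3 (sale 2): sell min(2,76)=2. stock: 76 - 2 = 74. total_sold = 2
  Event 4 (sale 6): sell min(6,74)=6. stock: 74 - 6 = 68. total_sold = 8
  Event 5 (sale 7): sell min(7,68)=7. stock: 68 - 7 = 61. total_sold = 15
  Event 6 (sale 8): sell min(8,61)=8. stock: 61 - 8 = 53. total_sold = 23
  Event 7 (sale 4): sell min(4,53)=4. stock: 53 - 4 = 49. total_sold = 27
  Event 8 (sale 6): sell min(6,49)=6. stock: 49 - 6 = 43. total_sold = 33
  Event 9 (restock 40): 43 + 40 = 83
  Event 10 (return 7): 83 + 7 = 90
  Event 11 (sale 8): sell min(8,90)=8. stock: 90 - 8 = 82. total_sold = 41
Final: stock = 82, total_sold = 41

Answer: 82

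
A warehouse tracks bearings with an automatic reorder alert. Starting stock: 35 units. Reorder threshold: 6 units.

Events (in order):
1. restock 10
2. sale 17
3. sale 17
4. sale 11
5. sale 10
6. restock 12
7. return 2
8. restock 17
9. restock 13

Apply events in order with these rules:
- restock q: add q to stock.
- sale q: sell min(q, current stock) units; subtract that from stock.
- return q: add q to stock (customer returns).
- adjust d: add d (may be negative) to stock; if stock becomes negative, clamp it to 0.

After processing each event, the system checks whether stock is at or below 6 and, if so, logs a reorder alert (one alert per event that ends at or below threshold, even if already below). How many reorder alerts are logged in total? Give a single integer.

Processing events:
Start: stock = 35
  Event 1 (restock 10): 35 + 10 = 45
  Event 2 (sale 17): sell min(17,45)=17. stock: 45 - 17 = 28. total_sold = 17
  Event 3 (sale 17): sell min(17,28)=17. stock: 28 - 17 = 11. total_sold = 34
  Event 4 (sale 11): sell min(11,11)=11. stock: 11 - 11 = 0. total_sold = 45
  Event 5 (sale 10): sell min(10,0)=0. stock: 0 - 0 = 0. total_sold = 45
  Event 6 (restock 12): 0 + 12 = 12
  Event 7 (return 2): 12 + 2 = 14
  Event 8 (restock 17): 14 + 17 = 31
  Event 9 (restock 13): 31 + 13 = 44
Final: stock = 44, total_sold = 45

Checking against threshold 6:
  After event 1: stock=45 > 6
  After event 2: stock=28 > 6
  After event 3: stock=11 > 6
  After event 4: stock=0 <= 6 -> ALERT
  After event 5: stock=0 <= 6 -> ALERT
  After event 6: stock=12 > 6
  After event 7: stock=14 > 6
  After event 8: stock=31 > 6
  After event 9: stock=44 > 6
Alert events: [4, 5]. Count = 2

Answer: 2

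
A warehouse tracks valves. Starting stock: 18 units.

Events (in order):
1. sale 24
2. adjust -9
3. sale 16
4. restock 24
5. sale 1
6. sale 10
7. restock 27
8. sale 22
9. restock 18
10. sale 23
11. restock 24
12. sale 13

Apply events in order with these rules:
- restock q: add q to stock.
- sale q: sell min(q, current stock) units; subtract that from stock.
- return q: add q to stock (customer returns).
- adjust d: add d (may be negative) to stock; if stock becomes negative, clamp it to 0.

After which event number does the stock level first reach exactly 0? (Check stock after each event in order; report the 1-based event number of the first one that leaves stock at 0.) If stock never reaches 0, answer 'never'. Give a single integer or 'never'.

Processing events:
Start: stock = 18
  Event 1 (sale 24): sell min(24,18)=18. stock: 18 - 18 = 0. total_sold = 18
  Event 2 (adjust -9): 0 + -9 = 0 (clamped to 0)
  Event 3 (sale 16): sell min(16,0)=0. stock: 0 - 0 = 0. total_sold = 18
  Event 4 (restock 24): 0 + 24 = 24
  Event 5 (sale 1): sell min(1,24)=1. stock: 24 - 1 = 23. total_sold = 19
  Event 6 (sale 10): sell min(10,23)=10. stock: 23 - 10 = 13. total_sold = 29
  Event 7 (restock 27): 13 + 27 = 40
  Event 8 (sale 22): sell min(22,40)=22. stock: 40 - 22 = 18. total_sold = 51
  Event 9 (restock 18): 18 + 18 = 36
  Event 10 (sale 23): sell min(23,36)=23. stock: 36 - 23 = 13. total_sold = 74
  Event 11 (restock 24): 13 + 24 = 37
  Event 12 (sale 13): sell min(13,37)=13. stock: 37 - 13 = 24. total_sold = 87
Final: stock = 24, total_sold = 87

First zero at event 1.

Answer: 1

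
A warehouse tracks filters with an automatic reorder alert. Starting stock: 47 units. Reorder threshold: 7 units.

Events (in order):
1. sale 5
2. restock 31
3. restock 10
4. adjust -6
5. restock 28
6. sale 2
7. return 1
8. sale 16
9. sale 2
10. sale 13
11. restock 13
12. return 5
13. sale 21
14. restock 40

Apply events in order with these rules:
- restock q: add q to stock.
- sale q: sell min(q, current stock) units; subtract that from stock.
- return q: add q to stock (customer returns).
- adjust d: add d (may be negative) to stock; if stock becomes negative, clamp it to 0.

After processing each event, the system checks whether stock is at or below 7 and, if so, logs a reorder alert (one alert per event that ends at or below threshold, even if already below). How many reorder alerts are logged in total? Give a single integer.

Answer: 0

Derivation:
Processing events:
Start: stock = 47
  Event 1 (sale 5): sell min(5,47)=5. stock: 47 - 5 = 42. total_sold = 5
  Event 2 (restock 31): 42 + 31 = 73
  Event 3 (restock 10): 73 + 10 = 83
  Event 4 (adjust -6): 83 + -6 = 77
  Event 5 (restock 28): 77 + 28 = 105
  Event 6 (sale 2): sell min(2,105)=2. stock: 105 - 2 = 103. total_sold = 7
  Event 7 (return 1): 103 + 1 = 104
  Event 8 (sale 16): sell min(16,104)=16. stock: 104 - 16 = 88. total_sold = 23
  Event 9 (sale 2): sell min(2,88)=2. stock: 88 - 2 = 86. total_sold = 25
  Event 10 (sale 13): sell min(13,86)=13. stock: 86 - 13 = 73. total_sold = 38
  Event 11 (restock 13): 73 + 13 = 86
  Event 12 (return 5): 86 + 5 = 91
  Event 13 (sale 21): sell min(21,91)=21. stock: 91 - 21 = 70. total_sold = 59
  Event 14 (restock 40): 70 + 40 = 110
Final: stock = 110, total_sold = 59

Checking against threshold 7:
  After event 1: stock=42 > 7
  After event 2: stock=73 > 7
  After event 3: stock=83 > 7
  After event 4: stock=77 > 7
  After event 5: stock=105 > 7
  After event 6: stock=103 > 7
  After event 7: stock=104 > 7
  After event 8: stock=88 > 7
  After event 9: stock=86 > 7
  After event 10: stock=73 > 7
  After event 11: stock=86 > 7
  After event 12: stock=91 > 7
  After event 13: stock=70 > 7
  After event 14: stock=110 > 7
Alert events: []. Count = 0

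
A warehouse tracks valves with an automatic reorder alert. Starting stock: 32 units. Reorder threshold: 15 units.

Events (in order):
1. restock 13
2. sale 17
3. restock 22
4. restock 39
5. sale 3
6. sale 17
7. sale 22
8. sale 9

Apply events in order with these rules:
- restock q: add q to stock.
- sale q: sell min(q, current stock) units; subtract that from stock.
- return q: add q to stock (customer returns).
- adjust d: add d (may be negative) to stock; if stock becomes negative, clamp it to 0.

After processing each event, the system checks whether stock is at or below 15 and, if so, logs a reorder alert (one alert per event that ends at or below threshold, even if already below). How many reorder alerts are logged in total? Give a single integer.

Processing events:
Start: stock = 32
  Event 1 (restock 13): 32 + 13 = 45
  Event 2 (sale 17): sell min(17,45)=17. stock: 45 - 17 = 28. total_sold = 17
  Event 3 (restock 22): 28 + 22 = 50
  Event 4 (restock 39): 50 + 39 = 89
  Event 5 (sale 3): sell min(3,89)=3. stock: 89 - 3 = 86. total_sold = 20
  Event 6 (sale 17): sell min(17,86)=17. stock: 86 - 17 = 69. total_sold = 37
  Event 7 (sale 22): sell min(22,69)=22. stock: 69 - 22 = 47. total_sold = 59
  Event 8 (sale 9): sell min(9,47)=9. stock: 47 - 9 = 38. total_sold = 68
Final: stock = 38, total_sold = 68

Checking against threshold 15:
  After event 1: stock=45 > 15
  After event 2: stock=28 > 15
  After event 3: stock=50 > 15
  After event 4: stock=89 > 15
  After event 5: stock=86 > 15
  After event 6: stock=69 > 15
  After event 7: stock=47 > 15
  After event 8: stock=38 > 15
Alert events: []. Count = 0

Answer: 0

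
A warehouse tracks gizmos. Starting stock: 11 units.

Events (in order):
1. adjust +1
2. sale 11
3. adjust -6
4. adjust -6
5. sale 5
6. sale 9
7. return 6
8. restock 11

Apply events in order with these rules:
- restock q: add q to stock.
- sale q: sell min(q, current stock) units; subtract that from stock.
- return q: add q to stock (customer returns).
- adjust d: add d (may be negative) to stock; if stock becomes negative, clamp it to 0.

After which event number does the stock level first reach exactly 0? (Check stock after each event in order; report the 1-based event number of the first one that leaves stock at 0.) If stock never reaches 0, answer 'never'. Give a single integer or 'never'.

Processing events:
Start: stock = 11
  Event 1 (adjust +1): 11 + 1 = 12
  Event 2 (sale 11): sell min(11,12)=11. stock: 12 - 11 = 1. total_sold = 11
  Event 3 (adjust -6): 1 + -6 = 0 (clamped to 0)
  Event 4 (adjust -6): 0 + -6 = 0 (clamped to 0)
  Event 5 (sale 5): sell min(5,0)=0. stock: 0 - 0 = 0. total_sold = 11
  Event 6 (sale 9): sell min(9,0)=0. stock: 0 - 0 = 0. total_sold = 11
  Event 7 (return 6): 0 + 6 = 6
  Event 8 (restock 11): 6 + 11 = 17
Final: stock = 17, total_sold = 11

First zero at event 3.

Answer: 3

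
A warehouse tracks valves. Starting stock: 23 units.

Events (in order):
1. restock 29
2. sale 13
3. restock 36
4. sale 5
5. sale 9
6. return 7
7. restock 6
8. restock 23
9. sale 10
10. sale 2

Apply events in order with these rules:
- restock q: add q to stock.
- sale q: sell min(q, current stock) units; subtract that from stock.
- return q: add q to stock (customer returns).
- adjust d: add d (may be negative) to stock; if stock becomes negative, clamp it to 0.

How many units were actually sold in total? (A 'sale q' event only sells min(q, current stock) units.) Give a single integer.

Answer: 39

Derivation:
Processing events:
Start: stock = 23
  Event 1 (restock 29): 23 + 29 = 52
  Event 2 (sale 13): sell min(13,52)=13. stock: 52 - 13 = 39. total_sold = 13
  Event 3 (restock 36): 39 + 36 = 75
  Event 4 (sale 5): sell min(5,75)=5. stock: 75 - 5 = 70. total_sold = 18
  Event 5 (sale 9): sell min(9,70)=9. stock: 70 - 9 = 61. total_sold = 27
  Event 6 (return 7): 61 + 7 = 68
  Event 7 (restock 6): 68 + 6 = 74
  Event 8 (restock 23): 74 + 23 = 97
  Event 9 (sale 10): sell min(10,97)=10. stock: 97 - 10 = 87. total_sold = 37
  Event 10 (sale 2): sell min(2,87)=2. stock: 87 - 2 = 85. total_sold = 39
Final: stock = 85, total_sold = 39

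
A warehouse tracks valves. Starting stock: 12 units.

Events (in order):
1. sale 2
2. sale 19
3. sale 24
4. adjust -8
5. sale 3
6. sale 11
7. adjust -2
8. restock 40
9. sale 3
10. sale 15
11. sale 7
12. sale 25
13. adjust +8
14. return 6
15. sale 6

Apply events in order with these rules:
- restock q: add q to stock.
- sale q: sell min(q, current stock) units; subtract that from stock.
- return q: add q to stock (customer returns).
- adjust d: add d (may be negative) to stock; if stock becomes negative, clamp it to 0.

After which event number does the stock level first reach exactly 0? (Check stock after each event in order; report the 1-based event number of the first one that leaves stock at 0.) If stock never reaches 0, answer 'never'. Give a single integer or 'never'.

Processing events:
Start: stock = 12
  Event 1 (sale 2): sell min(2,12)=2. stock: 12 - 2 = 10. total_sold = 2
  Event 2 (sale 19): sell min(19,10)=10. stock: 10 - 10 = 0. total_sold = 12
  Event 3 (sale 24): sell min(24,0)=0. stock: 0 - 0 = 0. total_sold = 12
  Event 4 (adjust -8): 0 + -8 = 0 (clamped to 0)
  Event 5 (sale 3): sell min(3,0)=0. stock: 0 - 0 = 0. total_sold = 12
  Event 6 (sale 11): sell min(11,0)=0. stock: 0 - 0 = 0. total_sold = 12
  Event 7 (adjust -2): 0 + -2 = 0 (clamped to 0)
  Event 8 (restock 40): 0 + 40 = 40
  Event 9 (sale 3): sell min(3,40)=3. stock: 40 - 3 = 37. total_sold = 15
  Event 10 (sale 15): sell min(15,37)=15. stock: 37 - 15 = 22. total_sold = 30
  Event 11 (sale 7): sell min(7,22)=7. stock: 22 - 7 = 15. total_sold = 37
  Event 12 (sale 25): sell min(25,15)=15. stock: 15 - 15 = 0. total_sold = 52
  Event 13 (adjust +8): 0 + 8 = 8
  Event 14 (return 6): 8 + 6 = 14
  Event 15 (sale 6): sell min(6,14)=6. stock: 14 - 6 = 8. total_sold = 58
Final: stock = 8, total_sold = 58

First zero at event 2.

Answer: 2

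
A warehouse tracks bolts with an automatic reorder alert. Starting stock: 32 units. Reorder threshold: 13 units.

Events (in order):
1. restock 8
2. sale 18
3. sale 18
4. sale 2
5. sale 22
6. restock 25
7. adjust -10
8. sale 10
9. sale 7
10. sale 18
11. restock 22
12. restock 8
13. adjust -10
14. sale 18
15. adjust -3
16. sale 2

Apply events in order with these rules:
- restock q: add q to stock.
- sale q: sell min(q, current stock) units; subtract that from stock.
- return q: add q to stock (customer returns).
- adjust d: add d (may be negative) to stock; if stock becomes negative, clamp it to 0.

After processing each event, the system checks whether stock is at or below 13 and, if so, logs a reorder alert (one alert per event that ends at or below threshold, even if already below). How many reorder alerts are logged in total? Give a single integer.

Processing events:
Start: stock = 32
  Event 1 (restock 8): 32 + 8 = 40
  Event 2 (sale 18): sell min(18,40)=18. stock: 40 - 18 = 22. total_sold = 18
  Event 3 (sale 18): sell min(18,22)=18. stock: 22 - 18 = 4. total_sold = 36
  Event 4 (sale 2): sell min(2,4)=2. stock: 4 - 2 = 2. total_sold = 38
  Event 5 (sale 22): sell min(22,2)=2. stock: 2 - 2 = 0. total_sold = 40
  Event 6 (restock 25): 0 + 25 = 25
  Event 7 (adjust -10): 25 + -10 = 15
  Event 8 (sale 10): sell min(10,15)=10. stock: 15 - 10 = 5. total_sold = 50
  Event 9 (sale 7): sell min(7,5)=5. stock: 5 - 5 = 0. total_sold = 55
  Event 10 (sale 18): sell min(18,0)=0. stock: 0 - 0 = 0. total_sold = 55
  Event 11 (restock 22): 0 + 22 = 22
  Event 12 (restock 8): 22 + 8 = 30
  Event 13 (adjust -10): 30 + -10 = 20
  Event 14 (sale 18): sell min(18,20)=18. stock: 20 - 18 = 2. total_sold = 73
  Event 15 (adjust -3): 2 + -3 = 0 (clamped to 0)
  Event 16 (sale 2): sell min(2,0)=0. stock: 0 - 0 = 0. total_sold = 73
Final: stock = 0, total_sold = 73

Checking against threshold 13:
  After event 1: stock=40 > 13
  After event 2: stock=22 > 13
  After event 3: stock=4 <= 13 -> ALERT
  After event 4: stock=2 <= 13 -> ALERT
  After event 5: stock=0 <= 13 -> ALERT
  After event 6: stock=25 > 13
  After event 7: stock=15 > 13
  After event 8: stock=5 <= 13 -> ALERT
  After event 9: stock=0 <= 13 -> ALERT
  After event 10: stock=0 <= 13 -> ALERT
  After event 11: stock=22 > 13
  After event 12: stock=30 > 13
  After event 13: stock=20 > 13
  After event 14: stock=2 <= 13 -> ALERT
  After event 15: stock=0 <= 13 -> ALERT
  After event 16: stock=0 <= 13 -> ALERT
Alert events: [3, 4, 5, 8, 9, 10, 14, 15, 16]. Count = 9

Answer: 9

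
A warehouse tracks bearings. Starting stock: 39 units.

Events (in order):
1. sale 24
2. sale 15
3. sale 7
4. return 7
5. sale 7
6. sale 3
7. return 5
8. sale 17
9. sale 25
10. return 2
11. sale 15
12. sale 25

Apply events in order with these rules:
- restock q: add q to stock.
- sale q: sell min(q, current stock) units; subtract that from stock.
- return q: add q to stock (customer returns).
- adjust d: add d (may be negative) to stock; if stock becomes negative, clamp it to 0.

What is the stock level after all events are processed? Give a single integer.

Answer: 0

Derivation:
Processing events:
Start: stock = 39
  Event 1 (sale 24): sell min(24,39)=24. stock: 39 - 24 = 15. total_sold = 24
  Event 2 (sale 15): sell min(15,15)=15. stock: 15 - 15 = 0. total_sold = 39
  Event 3 (sale 7): sell min(7,0)=0. stock: 0 - 0 = 0. total_sold = 39
  Event 4 (return 7): 0 + 7 = 7
  Event 5 (sale 7): sell min(7,7)=7. stock: 7 - 7 = 0. total_sold = 46
  Event 6 (sale 3): sell min(3,0)=0. stock: 0 - 0 = 0. total_sold = 46
  Event 7 (return 5): 0 + 5 = 5
  Event 8 (sale 17): sell min(17,5)=5. stock: 5 - 5 = 0. total_sold = 51
  Event 9 (sale 25): sell min(25,0)=0. stock: 0 - 0 = 0. total_sold = 51
  Event 10 (return 2): 0 + 2 = 2
  Event 11 (sale 15): sell min(15,2)=2. stock: 2 - 2 = 0. total_sold = 53
  Event 12 (sale 25): sell min(25,0)=0. stock: 0 - 0 = 0. total_sold = 53
Final: stock = 0, total_sold = 53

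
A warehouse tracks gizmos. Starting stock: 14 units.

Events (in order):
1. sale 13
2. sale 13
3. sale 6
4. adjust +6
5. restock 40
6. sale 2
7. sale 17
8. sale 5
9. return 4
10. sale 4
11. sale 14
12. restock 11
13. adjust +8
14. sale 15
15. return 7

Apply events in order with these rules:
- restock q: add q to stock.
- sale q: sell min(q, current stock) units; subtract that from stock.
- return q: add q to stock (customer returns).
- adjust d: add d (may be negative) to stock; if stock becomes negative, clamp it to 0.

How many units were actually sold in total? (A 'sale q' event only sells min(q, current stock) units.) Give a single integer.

Processing events:
Start: stock = 14
  Event 1 (sale 13): sell min(13,14)=13. stock: 14 - 13 = 1. total_sold = 13
  Event 2 (sale 13): sell min(13,1)=1. stock: 1 - 1 = 0. total_sold = 14
  Event 3 (sale 6): sell min(6,0)=0. stock: 0 - 0 = 0. total_sold = 14
  Event 4 (adjust +6): 0 + 6 = 6
  Event 5 (restock 40): 6 + 40 = 46
  Event 6 (sale 2): sell min(2,46)=2. stock: 46 - 2 = 44. total_sold = 16
  Event 7 (sale 17): sell min(17,44)=17. stock: 44 - 17 = 27. total_sold = 33
  Event 8 (sale 5): sell min(5,27)=5. stock: 27 - 5 = 22. total_sold = 38
  Event 9 (return 4): 22 + 4 = 26
  Event 10 (sale 4): sell min(4,26)=4. stock: 26 - 4 = 22. total_sold = 42
  Event 11 (sale 14): sell min(14,22)=14. stock: 22 - 14 = 8. total_sold = 56
  Event 12 (restock 11): 8 + 11 = 19
  Event 13 (adjust +8): 19 + 8 = 27
  Event 14 (sale 15): sell min(15,27)=15. stock: 27 - 15 = 12. total_sold = 71
  Event 15 (return 7): 12 + 7 = 19
Final: stock = 19, total_sold = 71

Answer: 71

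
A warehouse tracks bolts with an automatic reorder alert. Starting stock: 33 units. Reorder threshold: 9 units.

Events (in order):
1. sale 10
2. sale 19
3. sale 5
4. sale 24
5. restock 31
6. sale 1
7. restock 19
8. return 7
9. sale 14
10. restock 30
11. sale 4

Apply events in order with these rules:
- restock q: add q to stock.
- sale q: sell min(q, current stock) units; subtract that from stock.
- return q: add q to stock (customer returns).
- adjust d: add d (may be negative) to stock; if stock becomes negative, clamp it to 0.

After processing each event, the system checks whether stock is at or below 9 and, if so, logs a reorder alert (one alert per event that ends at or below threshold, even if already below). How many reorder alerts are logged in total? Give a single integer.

Processing events:
Start: stock = 33
  Event 1 (sale 10): sell min(10,33)=10. stock: 33 - 10 = 23. total_sold = 10
  Event 2 (sale 19): sell min(19,23)=19. stock: 23 - 19 = 4. total_sold = 29
  Event 3 (sale 5): sell min(5,4)=4. stock: 4 - 4 = 0. total_sold = 33
  Event 4 (sale 24): sell min(24,0)=0. stock: 0 - 0 = 0. total_sold = 33
  Event 5 (restock 31): 0 + 31 = 31
  Event 6 (sale 1): sell min(1,31)=1. stock: 31 - 1 = 30. total_sold = 34
  Event 7 (restock 19): 30 + 19 = 49
  Event 8 (return 7): 49 + 7 = 56
  Event 9 (sale 14): sell min(14,56)=14. stock: 56 - 14 = 42. total_sold = 48
  Event 10 (restock 30): 42 + 30 = 72
  Event 11 (sale 4): sell min(4,72)=4. stock: 72 - 4 = 68. total_sold = 52
Final: stock = 68, total_sold = 52

Checking against threshold 9:
  After event 1: stock=23 > 9
  After event 2: stock=4 <= 9 -> ALERT
  After event 3: stock=0 <= 9 -> ALERT
  After event 4: stock=0 <= 9 -> ALERT
  After event 5: stock=31 > 9
  After event 6: stock=30 > 9
  After event 7: stock=49 > 9
  After event 8: stock=56 > 9
  After event 9: stock=42 > 9
  After event 10: stock=72 > 9
  After event 11: stock=68 > 9
Alert events: [2, 3, 4]. Count = 3

Answer: 3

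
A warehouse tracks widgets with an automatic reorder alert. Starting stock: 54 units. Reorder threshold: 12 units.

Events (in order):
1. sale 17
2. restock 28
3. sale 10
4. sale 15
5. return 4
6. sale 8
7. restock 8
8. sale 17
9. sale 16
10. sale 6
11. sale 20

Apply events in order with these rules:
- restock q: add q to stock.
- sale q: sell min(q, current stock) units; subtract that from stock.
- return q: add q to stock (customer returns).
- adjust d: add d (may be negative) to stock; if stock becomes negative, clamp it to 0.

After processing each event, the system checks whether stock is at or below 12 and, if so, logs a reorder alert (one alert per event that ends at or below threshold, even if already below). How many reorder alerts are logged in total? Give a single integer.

Answer: 3

Derivation:
Processing events:
Start: stock = 54
  Event 1 (sale 17): sell min(17,54)=17. stock: 54 - 17 = 37. total_sold = 17
  Event 2 (restock 28): 37 + 28 = 65
  Event 3 (sale 10): sell min(10,65)=10. stock: 65 - 10 = 55. total_sold = 27
  Event 4 (sale 15): sell min(15,55)=15. stock: 55 - 15 = 40. total_sold = 42
  Event 5 (return 4): 40 + 4 = 44
  Event 6 (sale 8): sell min(8,44)=8. stock: 44 - 8 = 36. total_sold = 50
  Event 7 (restock 8): 36 + 8 = 44
  Event 8 (sale 17): sell min(17,44)=17. stock: 44 - 17 = 27. total_sold = 67
  Event 9 (sale 16): sell min(16,27)=16. stock: 27 - 16 = 11. total_sold = 83
  Event 10 (sale 6): sell min(6,11)=6. stock: 11 - 6 = 5. total_sold = 89
  Event 11 (sale 20): sell min(20,5)=5. stock: 5 - 5 = 0. total_sold = 94
Final: stock = 0, total_sold = 94

Checking against threshold 12:
  After event 1: stock=37 > 12
  After event 2: stock=65 > 12
  After event 3: stock=55 > 12
  After event 4: stock=40 > 12
  After event 5: stock=44 > 12
  After event 6: stock=36 > 12
  After event 7: stock=44 > 12
  After event 8: stock=27 > 12
  After event 9: stock=11 <= 12 -> ALERT
  After event 10: stock=5 <= 12 -> ALERT
  After event 11: stock=0 <= 12 -> ALERT
Alert events: [9, 10, 11]. Count = 3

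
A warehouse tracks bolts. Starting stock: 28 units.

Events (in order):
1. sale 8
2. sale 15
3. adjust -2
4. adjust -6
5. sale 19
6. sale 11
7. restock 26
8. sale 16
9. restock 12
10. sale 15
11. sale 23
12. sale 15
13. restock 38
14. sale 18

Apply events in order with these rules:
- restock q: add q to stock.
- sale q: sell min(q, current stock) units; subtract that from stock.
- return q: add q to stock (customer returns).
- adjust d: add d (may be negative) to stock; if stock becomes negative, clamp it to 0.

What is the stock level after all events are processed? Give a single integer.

Answer: 20

Derivation:
Processing events:
Start: stock = 28
  Event 1 (sale 8): sell min(8,28)=8. stock: 28 - 8 = 20. total_sold = 8
  Event 2 (sale 15): sell min(15,20)=15. stock: 20 - 15 = 5. total_sold = 23
  Event 3 (adjust -2): 5 + -2 = 3
  Event 4 (adjust -6): 3 + -6 = 0 (clamped to 0)
  Event 5 (sale 19): sell min(19,0)=0. stock: 0 - 0 = 0. total_sold = 23
  Event 6 (sale 11): sell min(11,0)=0. stock: 0 - 0 = 0. total_sold = 23
  Event 7 (restock 26): 0 + 26 = 26
  Event 8 (sale 16): sell min(16,26)=16. stock: 26 - 16 = 10. total_sold = 39
  Event 9 (restock 12): 10 + 12 = 22
  Event 10 (sale 15): sell min(15,22)=15. stock: 22 - 15 = 7. total_sold = 54
  Event 11 (sale 23): sell min(23,7)=7. stock: 7 - 7 = 0. total_sold = 61
  Event 12 (sale 15): sell min(15,0)=0. stock: 0 - 0 = 0. total_sold = 61
  Event 13 (restock 38): 0 + 38 = 38
  Event 14 (sale 18): sell min(18,38)=18. stock: 38 - 18 = 20. total_sold = 79
Final: stock = 20, total_sold = 79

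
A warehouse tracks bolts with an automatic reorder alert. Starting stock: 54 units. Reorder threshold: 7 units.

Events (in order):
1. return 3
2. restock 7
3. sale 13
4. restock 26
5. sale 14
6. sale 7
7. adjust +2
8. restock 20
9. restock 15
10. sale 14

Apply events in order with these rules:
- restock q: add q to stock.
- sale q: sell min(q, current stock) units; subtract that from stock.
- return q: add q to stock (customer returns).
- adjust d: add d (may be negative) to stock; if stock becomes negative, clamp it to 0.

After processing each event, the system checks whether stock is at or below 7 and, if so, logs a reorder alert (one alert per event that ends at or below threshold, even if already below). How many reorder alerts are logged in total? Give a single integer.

Processing events:
Start: stock = 54
  Event 1 (return 3): 54 + 3 = 57
  Event 2 (restock 7): 57 + 7 = 64
  Event 3 (sale 13): sell min(13,64)=13. stock: 64 - 13 = 51. total_sold = 13
  Event 4 (restock 26): 51 + 26 = 77
  Event 5 (sale 14): sell min(14,77)=14. stock: 77 - 14 = 63. total_sold = 27
  Event 6 (sale 7): sell min(7,63)=7. stock: 63 - 7 = 56. total_sold = 34
  Event 7 (adjust +2): 56 + 2 = 58
  Event 8 (restock 20): 58 + 20 = 78
  Event 9 (restock 15): 78 + 15 = 93
  Event 10 (sale 14): sell min(14,93)=14. stock: 93 - 14 = 79. total_sold = 48
Final: stock = 79, total_sold = 48

Checking against threshold 7:
  After event 1: stock=57 > 7
  After event 2: stock=64 > 7
  After event 3: stock=51 > 7
  After event 4: stock=77 > 7
  After event 5: stock=63 > 7
  After event 6: stock=56 > 7
  After event 7: stock=58 > 7
  After event 8: stock=78 > 7
  After event 9: stock=93 > 7
  After event 10: stock=79 > 7
Alert events: []. Count = 0

Answer: 0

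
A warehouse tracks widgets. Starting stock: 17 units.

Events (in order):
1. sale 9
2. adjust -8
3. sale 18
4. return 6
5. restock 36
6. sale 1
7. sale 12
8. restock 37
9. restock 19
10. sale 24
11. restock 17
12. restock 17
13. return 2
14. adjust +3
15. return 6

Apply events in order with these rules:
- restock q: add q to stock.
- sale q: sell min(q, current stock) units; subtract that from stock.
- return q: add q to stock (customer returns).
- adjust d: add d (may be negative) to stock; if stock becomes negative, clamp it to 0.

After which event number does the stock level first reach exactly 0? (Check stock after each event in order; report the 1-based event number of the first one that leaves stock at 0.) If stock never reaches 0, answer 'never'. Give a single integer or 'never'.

Answer: 2

Derivation:
Processing events:
Start: stock = 17
  Event 1 (sale 9): sell min(9,17)=9. stock: 17 - 9 = 8. total_sold = 9
  Event 2 (adjust -8): 8 + -8 = 0
  Event 3 (sale 18): sell min(18,0)=0. stock: 0 - 0 = 0. total_sold = 9
  Event 4 (return 6): 0 + 6 = 6
  Event 5 (restock 36): 6 + 36 = 42
  Event 6 (sale 1): sell min(1,42)=1. stock: 42 - 1 = 41. total_sold = 10
  Event 7 (sale 12): sell min(12,41)=12. stock: 41 - 12 = 29. total_sold = 22
  Event 8 (restock 37): 29 + 37 = 66
  Event 9 (restock 19): 66 + 19 = 85
  Event 10 (sale 24): sell min(24,85)=24. stock: 85 - 24 = 61. total_sold = 46
  Event 11 (restock 17): 61 + 17 = 78
  Event 12 (restock 17): 78 + 17 = 95
  Event 13 (return 2): 95 + 2 = 97
  Event 14 (adjust +3): 97 + 3 = 100
  Event 15 (return 6): 100 + 6 = 106
Final: stock = 106, total_sold = 46

First zero at event 2.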